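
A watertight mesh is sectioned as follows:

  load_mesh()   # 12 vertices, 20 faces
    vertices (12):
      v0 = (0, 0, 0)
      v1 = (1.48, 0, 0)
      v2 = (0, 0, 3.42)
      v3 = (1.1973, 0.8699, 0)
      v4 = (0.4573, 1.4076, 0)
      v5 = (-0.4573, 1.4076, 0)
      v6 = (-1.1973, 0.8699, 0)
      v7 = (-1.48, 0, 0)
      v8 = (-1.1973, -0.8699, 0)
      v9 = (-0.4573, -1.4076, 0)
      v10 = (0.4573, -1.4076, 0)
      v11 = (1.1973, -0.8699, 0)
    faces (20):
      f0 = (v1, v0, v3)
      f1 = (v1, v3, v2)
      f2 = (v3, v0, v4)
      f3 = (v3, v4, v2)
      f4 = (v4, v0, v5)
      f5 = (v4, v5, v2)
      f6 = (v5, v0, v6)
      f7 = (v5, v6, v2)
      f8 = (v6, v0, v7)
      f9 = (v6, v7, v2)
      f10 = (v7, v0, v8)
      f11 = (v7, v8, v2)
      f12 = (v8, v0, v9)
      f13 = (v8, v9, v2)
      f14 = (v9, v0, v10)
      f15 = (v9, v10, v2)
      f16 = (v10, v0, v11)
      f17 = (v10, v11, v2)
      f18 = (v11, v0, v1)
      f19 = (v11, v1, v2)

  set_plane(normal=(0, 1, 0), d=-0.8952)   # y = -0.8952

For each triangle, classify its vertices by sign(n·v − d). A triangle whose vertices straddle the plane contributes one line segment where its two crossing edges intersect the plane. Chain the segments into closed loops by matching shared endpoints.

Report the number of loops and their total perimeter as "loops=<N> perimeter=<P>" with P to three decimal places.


loops=1 perimeter=5.946

Straddling triangles (6 of 20):
  (v8,v0,v9) [++-] → (-0.290832, -0.8952, 0)–(-1.16248, -0.8952, 0)  len=0.8716
  (v8,v9,v2) [+-+] → (-1.16248, -0.8952, 0)–(-0.290832, -0.8952, 1.24496)  len=1.5198
  (v9,v0,v10) [-+-] → (-0.290832, -0.8952, 0)–(0.290832, -0.8952, 0)  len=0.5817
  (v9,v10,v2) [--+] → (0.290832, -0.8952, 1.24496)–(-0.290832, -0.8952, 1.24496)  len=0.5817
  (v10,v0,v11) [-++] → (0.290832, -0.8952, 0)–(1.16248, -0.8952, 0)  len=0.8716
  (v10,v11,v2) [-++] → (1.16248, -0.8952, 0)–(0.290832, -0.8952, 1.24496)  len=1.5198

Chained into 1 loop(s):
  loop 1: 6 segments, perimeter = 5.9462
Total perimeter = 5.946


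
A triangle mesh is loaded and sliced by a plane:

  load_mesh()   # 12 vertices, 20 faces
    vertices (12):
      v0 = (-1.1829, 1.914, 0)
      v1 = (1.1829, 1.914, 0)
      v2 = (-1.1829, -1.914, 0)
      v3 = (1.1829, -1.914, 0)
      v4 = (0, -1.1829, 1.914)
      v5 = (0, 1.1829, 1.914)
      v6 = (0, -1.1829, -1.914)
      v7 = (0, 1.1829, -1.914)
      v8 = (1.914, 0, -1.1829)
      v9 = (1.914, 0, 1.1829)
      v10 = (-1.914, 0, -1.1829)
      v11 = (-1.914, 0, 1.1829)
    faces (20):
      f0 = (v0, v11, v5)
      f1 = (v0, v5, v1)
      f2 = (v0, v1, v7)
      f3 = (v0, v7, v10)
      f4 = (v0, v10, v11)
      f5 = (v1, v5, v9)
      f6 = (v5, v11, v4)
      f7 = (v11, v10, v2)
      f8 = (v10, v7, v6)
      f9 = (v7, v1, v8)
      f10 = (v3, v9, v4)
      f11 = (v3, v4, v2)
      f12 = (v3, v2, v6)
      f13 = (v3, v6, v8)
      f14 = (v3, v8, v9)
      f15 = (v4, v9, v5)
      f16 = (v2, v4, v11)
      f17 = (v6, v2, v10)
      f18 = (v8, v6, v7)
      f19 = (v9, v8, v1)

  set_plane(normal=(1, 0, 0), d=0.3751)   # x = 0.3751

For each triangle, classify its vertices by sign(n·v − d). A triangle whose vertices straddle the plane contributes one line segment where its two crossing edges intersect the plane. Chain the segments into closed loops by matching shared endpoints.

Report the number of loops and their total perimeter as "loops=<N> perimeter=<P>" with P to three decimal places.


loops=1 perimeter=12.024

Straddling triangles (10 of 20):
  (v0,v5,v1) [--+] → (0.3751, 1.41473, 1.30707)–(0.3751, 1.914, 0)  len=1.3992
  (v0,v1,v7) [-+-] → (0.3751, 1.914, 0)–(0.3751, 1.41473, -1.30707)  len=1.3992
  (v1,v5,v9) [+-+] → (0.3751, 1.41473, 1.30707)–(0.3751, 0.951079, 1.77072)  len=0.6557
  (v7,v1,v8) [-++] → (0.3751, 1.41473, -1.30707)–(0.3751, 0.951079, -1.77072)  len=0.6557
  (v3,v9,v4) [++-] → (0.3751, -0.951079, 1.77072)–(0.3751, -1.41473, 1.30707)  len=0.6557
  (v3,v4,v2) [+--] → (0.3751, -1.41473, 1.30707)–(0.3751, -1.914, 0)  len=1.3992
  (v3,v2,v6) [+--] → (0.3751, -1.914, 0)–(0.3751, -1.41473, -1.30707)  len=1.3992
  (v3,v6,v8) [+-+] → (0.3751, -1.41473, -1.30707)–(0.3751, -0.951079, -1.77072)  len=0.6557
  (v4,v9,v5) [-+-] → (0.3751, -0.951079, 1.77072)–(0.3751, 0.951079, 1.77072)  len=1.9022
  (v8,v6,v7) [+--] → (0.3751, -0.951079, -1.77072)–(0.3751, 0.951079, -1.77072)  len=1.9022

Chained into 1 loop(s):
  loop 1: 10 segments, perimeter = 12.0238
Total perimeter = 12.024


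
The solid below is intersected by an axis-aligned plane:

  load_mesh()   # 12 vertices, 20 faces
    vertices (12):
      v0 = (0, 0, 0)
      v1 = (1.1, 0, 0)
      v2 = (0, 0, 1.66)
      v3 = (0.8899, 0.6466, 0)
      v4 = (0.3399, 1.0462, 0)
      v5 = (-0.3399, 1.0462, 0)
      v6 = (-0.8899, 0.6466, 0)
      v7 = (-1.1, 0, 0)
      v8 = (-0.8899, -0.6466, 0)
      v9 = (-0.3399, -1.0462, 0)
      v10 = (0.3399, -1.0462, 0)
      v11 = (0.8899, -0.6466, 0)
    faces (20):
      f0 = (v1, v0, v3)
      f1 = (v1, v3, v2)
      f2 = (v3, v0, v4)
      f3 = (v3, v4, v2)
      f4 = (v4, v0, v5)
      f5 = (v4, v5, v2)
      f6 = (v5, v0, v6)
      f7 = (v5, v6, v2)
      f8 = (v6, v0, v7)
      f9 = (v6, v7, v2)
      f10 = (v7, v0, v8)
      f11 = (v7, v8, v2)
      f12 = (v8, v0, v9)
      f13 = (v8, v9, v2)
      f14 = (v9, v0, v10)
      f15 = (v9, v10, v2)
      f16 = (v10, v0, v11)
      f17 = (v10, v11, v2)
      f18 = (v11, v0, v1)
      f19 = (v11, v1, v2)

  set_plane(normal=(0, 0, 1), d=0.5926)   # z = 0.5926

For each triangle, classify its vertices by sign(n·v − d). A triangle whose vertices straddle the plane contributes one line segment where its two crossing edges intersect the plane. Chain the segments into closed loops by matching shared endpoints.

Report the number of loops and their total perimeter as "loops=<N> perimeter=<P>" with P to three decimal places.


Straddling triangles (10 of 20):
  (v1,v3,v2) [--+] → (0.572216, 0.415772, 0.5926)–(0.707313, 0, 0.5926)  len=0.4372
  (v3,v4,v2) [--+] → (0.21856, 0.672719, 0.5926)–(0.572216, 0.415772, 0.5926)  len=0.4371
  (v4,v5,v2) [--+] → (-0.21856, 0.672719, 0.5926)–(0.21856, 0.672719, 0.5926)  len=0.4371
  (v5,v6,v2) [--+] → (-0.572216, 0.415772, 0.5926)–(-0.21856, 0.672719, 0.5926)  len=0.4371
  (v6,v7,v2) [--+] → (-0.707313, 0, 0.5926)–(-0.572216, 0.415772, 0.5926)  len=0.4372
  (v7,v8,v2) [--+] → (-0.572216, -0.415772, 0.5926)–(-0.707313, 0, 0.5926)  len=0.4372
  (v8,v9,v2) [--+] → (-0.21856, -0.672719, 0.5926)–(-0.572216, -0.415772, 0.5926)  len=0.4371
  (v9,v10,v2) [--+] → (0.21856, -0.672719, 0.5926)–(-0.21856, -0.672719, 0.5926)  len=0.4371
  (v10,v11,v2) [--+] → (0.572216, -0.415772, 0.5926)–(0.21856, -0.672719, 0.5926)  len=0.4371
  (v11,v1,v2) [--+] → (0.707313, 0, 0.5926)–(0.572216, -0.415772, 0.5926)  len=0.4372

Chained into 1 loop(s):
  loop 1: 10 segments, perimeter = 4.3715
Total perimeter = 4.371

loops=1 perimeter=4.371


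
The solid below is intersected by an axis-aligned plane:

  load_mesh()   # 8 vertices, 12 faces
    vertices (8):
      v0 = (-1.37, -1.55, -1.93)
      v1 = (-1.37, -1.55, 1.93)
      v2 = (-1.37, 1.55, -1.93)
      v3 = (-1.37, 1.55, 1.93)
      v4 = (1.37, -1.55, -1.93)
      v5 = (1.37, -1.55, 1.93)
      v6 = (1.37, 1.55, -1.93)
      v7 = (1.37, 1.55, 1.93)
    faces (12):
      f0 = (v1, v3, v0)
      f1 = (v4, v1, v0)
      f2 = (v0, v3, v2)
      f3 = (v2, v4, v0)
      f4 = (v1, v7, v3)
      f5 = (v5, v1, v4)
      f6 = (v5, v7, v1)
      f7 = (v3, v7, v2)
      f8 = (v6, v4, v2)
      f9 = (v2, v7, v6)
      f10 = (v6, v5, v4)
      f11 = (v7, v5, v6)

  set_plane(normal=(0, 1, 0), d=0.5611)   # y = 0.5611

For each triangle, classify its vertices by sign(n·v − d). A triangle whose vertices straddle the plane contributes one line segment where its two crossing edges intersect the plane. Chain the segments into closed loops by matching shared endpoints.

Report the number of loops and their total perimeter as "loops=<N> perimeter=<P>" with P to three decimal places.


loops=1 perimeter=13.200

Straddling triangles (8 of 12):
  (v1,v3,v0) [-+-] → (-1.37, 0.5611, 1.93)–(-1.37, 0.5611, 0.69866)  len=1.2313
  (v0,v3,v2) [-++] → (-1.37, 0.5611, 0.69866)–(-1.37, 0.5611, -1.93)  len=2.6287
  (v2,v4,v0) [+--] → (-0.49594, 0.5611, -1.93)–(-1.37, 0.5611, -1.93)  len=0.8741
  (v1,v7,v3) [-++] → (0.49594, 0.5611, 1.93)–(-1.37, 0.5611, 1.93)  len=1.8659
  (v5,v7,v1) [-+-] → (1.37, 0.5611, 1.93)–(0.49594, 0.5611, 1.93)  len=0.8741
  (v6,v4,v2) [+-+] → (1.37, 0.5611, -1.93)–(-0.49594, 0.5611, -1.93)  len=1.8659
  (v6,v5,v4) [+--] → (1.37, 0.5611, -0.69866)–(1.37, 0.5611, -1.93)  len=1.2313
  (v7,v5,v6) [+-+] → (1.37, 0.5611, 1.93)–(1.37, 0.5611, -0.69866)  len=2.6287

Chained into 1 loop(s):
  loop 1: 8 segments, perimeter = 13.2000
Total perimeter = 13.200


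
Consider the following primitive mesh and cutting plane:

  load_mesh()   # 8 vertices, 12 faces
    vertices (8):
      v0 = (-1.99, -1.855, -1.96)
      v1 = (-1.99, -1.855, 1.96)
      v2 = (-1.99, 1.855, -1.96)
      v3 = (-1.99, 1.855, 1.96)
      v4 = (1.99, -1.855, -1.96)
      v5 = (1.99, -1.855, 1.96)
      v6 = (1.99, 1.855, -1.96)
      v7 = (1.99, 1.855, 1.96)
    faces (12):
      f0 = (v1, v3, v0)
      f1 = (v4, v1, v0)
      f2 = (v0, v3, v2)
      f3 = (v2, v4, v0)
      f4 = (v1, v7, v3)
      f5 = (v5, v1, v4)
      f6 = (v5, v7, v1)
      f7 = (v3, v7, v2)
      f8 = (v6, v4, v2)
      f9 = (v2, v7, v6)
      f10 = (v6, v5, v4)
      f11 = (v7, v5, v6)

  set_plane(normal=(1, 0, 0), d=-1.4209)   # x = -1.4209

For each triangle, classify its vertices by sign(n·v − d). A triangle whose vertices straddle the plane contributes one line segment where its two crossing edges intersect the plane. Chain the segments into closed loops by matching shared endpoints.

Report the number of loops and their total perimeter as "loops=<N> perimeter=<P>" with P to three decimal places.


loops=1 perimeter=15.260

Straddling triangles (8 of 12):
  (v4,v1,v0) [+--] → (-1.4209, -1.855, 1.39948)–(-1.4209, -1.855, -1.96)  len=3.3595
  (v2,v4,v0) [-+-] → (-1.4209, 1.32451, -1.96)–(-1.4209, -1.855, -1.96)  len=3.1795
  (v1,v7,v3) [-+-] → (-1.4209, -1.32451, 1.96)–(-1.4209, 1.855, 1.96)  len=3.1795
  (v5,v1,v4) [+-+] → (-1.4209, -1.855, 1.96)–(-1.4209, -1.855, 1.39948)  len=0.5605
  (v5,v7,v1) [++-] → (-1.4209, -1.32451, 1.96)–(-1.4209, -1.855, 1.96)  len=0.5305
  (v3,v7,v2) [-+-] → (-1.4209, 1.855, 1.96)–(-1.4209, 1.855, -1.39948)  len=3.3595
  (v6,v4,v2) [++-] → (-1.4209, 1.32451, -1.96)–(-1.4209, 1.855, -1.96)  len=0.5305
  (v2,v7,v6) [-++] → (-1.4209, 1.855, -1.39948)–(-1.4209, 1.855, -1.96)  len=0.5605

Chained into 1 loop(s):
  loop 1: 8 segments, perimeter = 15.2600
Total perimeter = 15.260


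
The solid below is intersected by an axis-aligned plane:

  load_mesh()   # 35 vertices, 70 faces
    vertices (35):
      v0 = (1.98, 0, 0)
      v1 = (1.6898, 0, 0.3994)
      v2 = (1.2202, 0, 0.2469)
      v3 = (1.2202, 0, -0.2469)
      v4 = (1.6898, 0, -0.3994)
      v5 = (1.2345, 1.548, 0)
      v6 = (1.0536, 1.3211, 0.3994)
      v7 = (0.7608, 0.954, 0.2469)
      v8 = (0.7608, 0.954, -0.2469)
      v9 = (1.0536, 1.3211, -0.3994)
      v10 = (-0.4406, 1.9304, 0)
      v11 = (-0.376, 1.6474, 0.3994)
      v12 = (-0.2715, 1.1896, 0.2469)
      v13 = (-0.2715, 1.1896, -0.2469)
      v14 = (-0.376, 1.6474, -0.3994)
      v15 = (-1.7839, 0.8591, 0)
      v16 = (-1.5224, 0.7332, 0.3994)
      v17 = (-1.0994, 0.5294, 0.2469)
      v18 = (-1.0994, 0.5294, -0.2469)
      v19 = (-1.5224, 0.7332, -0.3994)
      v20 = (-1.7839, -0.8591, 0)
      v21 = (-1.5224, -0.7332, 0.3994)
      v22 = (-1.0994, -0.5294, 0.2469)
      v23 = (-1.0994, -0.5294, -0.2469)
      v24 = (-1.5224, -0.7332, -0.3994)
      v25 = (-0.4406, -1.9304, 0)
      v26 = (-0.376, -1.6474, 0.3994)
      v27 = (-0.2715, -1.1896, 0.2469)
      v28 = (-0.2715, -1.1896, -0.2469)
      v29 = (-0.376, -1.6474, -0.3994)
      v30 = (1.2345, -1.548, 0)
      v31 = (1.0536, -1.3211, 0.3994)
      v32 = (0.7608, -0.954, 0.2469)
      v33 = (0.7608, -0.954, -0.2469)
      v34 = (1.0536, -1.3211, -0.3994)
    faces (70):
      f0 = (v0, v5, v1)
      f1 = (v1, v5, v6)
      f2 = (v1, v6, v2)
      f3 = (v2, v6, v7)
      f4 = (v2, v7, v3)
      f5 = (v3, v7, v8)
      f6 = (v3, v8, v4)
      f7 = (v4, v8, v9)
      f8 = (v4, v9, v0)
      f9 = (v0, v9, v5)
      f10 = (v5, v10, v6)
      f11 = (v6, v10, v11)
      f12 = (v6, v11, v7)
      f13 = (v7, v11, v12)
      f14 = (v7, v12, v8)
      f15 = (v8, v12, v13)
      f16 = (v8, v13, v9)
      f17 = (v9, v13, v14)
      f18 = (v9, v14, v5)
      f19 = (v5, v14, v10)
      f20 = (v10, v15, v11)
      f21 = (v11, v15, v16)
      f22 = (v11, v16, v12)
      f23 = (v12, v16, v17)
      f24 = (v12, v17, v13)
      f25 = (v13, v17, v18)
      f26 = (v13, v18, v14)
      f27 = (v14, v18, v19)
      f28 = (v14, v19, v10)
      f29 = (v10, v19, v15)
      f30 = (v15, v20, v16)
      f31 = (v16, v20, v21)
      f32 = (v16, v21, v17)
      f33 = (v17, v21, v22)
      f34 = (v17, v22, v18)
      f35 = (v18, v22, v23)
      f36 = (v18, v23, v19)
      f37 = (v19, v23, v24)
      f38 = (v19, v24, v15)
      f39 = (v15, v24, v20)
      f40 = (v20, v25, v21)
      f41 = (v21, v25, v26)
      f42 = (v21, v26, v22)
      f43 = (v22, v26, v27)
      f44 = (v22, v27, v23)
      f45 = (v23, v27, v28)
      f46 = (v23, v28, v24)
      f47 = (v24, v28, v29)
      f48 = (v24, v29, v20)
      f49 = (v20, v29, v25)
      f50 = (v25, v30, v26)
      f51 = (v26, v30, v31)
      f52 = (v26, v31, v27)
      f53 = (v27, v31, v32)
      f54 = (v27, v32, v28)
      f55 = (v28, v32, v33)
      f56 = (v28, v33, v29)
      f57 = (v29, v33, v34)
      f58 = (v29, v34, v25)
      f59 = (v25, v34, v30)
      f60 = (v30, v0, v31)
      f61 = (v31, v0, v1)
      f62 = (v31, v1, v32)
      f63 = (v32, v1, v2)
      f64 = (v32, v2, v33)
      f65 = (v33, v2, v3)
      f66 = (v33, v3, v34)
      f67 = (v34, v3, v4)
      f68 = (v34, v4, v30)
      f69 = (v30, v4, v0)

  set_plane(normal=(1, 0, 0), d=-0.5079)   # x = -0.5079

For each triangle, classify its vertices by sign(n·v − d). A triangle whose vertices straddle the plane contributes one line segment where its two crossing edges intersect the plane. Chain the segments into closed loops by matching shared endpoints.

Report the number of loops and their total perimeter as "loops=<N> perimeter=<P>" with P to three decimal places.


Straddling triangles (20 of 70):
  (v10,v15,v11) [+-+] → (-0.5079, 1.87673, 0)–(-0.5079, 1.57355, 0.361982)  len=0.4722
  (v11,v15,v16) [+--] → (-0.5079, 1.57355, 0.361982)–(-0.5079, 1.54222, 0.3994)  len=0.0488
  (v11,v16,v12) [+-+] → (-0.5079, 1.54222, 0.3994)–(-0.5079, 1.10335, 0.27572)  len=0.4560
  (v12,v16,v17) [+--] → (-0.5079, 1.10335, 0.27572)–(-0.5079, 1.00109, 0.2469)  len=0.1062
  (v12,v17,v13) [+-+] → (-0.5079, 1.00109, 0.2469)–(-0.5079, 1.00109, -0.105899)  len=0.3528
  (v13,v17,v18) [+--] → (-0.5079, 1.00109, -0.105899)–(-0.5079, 1.00109, -0.2469)  len=0.1410
  (v13,v18,v14) [+-+] → (-0.5079, 1.00109, -0.2469)–(-0.5079, 1.44355, -0.371594)  len=0.4597
  (v14,v18,v19) [+--] → (-0.5079, 1.44355, -0.371594)–(-0.5079, 1.54222, -0.3994)  len=0.1025
  (v14,v19,v10) [+-+] → (-0.5079, 1.54222, -0.3994)–(-0.5079, 1.85592, -0.0248471)  len=0.4886
  (v10,v19,v15) [+--] → (-0.5079, 1.85592, -0.0248471)–(-0.5079, 1.87673, 0)  len=0.0324
  (v20,v25,v21) [-+-] → (-0.5079, -1.87673, 0)–(-0.5079, -1.85592, 0.0248471)  len=0.0324
  (v21,v25,v26) [-++] → (-0.5079, -1.85592, 0.0248471)–(-0.5079, -1.54222, 0.3994)  len=0.4886
  (v21,v26,v22) [-+-] → (-0.5079, -1.54222, 0.3994)–(-0.5079, -1.44355, 0.371594)  len=0.1025
  (v22,v26,v27) [-++] → (-0.5079, -1.44355, 0.371594)–(-0.5079, -1.00109, 0.2469)  len=0.4597
  (v22,v27,v23) [-+-] → (-0.5079, -1.00109, 0.2469)–(-0.5079, -1.00109, 0.105899)  len=0.1410
  (v23,v27,v28) [-++] → (-0.5079, -1.00109, 0.105899)–(-0.5079, -1.00109, -0.2469)  len=0.3528
  (v23,v28,v24) [-+-] → (-0.5079, -1.00109, -0.2469)–(-0.5079, -1.10335, -0.27572)  len=0.1062
  (v24,v28,v29) [-++] → (-0.5079, -1.10335, -0.27572)–(-0.5079, -1.54222, -0.3994)  len=0.4560
  (v24,v29,v20) [-+-] → (-0.5079, -1.54222, -0.3994)–(-0.5079, -1.57355, -0.361982)  len=0.0488
  (v20,v29,v25) [-++] → (-0.5079, -1.57355, -0.361982)–(-0.5079, -1.87673, 0)  len=0.4722

Chained into 2 loop(s):
  loop 1: 10 segments, perimeter = 2.6602
  loop 2: 10 segments, perimeter = 2.6602
Total perimeter = 5.320

loops=2 perimeter=5.320


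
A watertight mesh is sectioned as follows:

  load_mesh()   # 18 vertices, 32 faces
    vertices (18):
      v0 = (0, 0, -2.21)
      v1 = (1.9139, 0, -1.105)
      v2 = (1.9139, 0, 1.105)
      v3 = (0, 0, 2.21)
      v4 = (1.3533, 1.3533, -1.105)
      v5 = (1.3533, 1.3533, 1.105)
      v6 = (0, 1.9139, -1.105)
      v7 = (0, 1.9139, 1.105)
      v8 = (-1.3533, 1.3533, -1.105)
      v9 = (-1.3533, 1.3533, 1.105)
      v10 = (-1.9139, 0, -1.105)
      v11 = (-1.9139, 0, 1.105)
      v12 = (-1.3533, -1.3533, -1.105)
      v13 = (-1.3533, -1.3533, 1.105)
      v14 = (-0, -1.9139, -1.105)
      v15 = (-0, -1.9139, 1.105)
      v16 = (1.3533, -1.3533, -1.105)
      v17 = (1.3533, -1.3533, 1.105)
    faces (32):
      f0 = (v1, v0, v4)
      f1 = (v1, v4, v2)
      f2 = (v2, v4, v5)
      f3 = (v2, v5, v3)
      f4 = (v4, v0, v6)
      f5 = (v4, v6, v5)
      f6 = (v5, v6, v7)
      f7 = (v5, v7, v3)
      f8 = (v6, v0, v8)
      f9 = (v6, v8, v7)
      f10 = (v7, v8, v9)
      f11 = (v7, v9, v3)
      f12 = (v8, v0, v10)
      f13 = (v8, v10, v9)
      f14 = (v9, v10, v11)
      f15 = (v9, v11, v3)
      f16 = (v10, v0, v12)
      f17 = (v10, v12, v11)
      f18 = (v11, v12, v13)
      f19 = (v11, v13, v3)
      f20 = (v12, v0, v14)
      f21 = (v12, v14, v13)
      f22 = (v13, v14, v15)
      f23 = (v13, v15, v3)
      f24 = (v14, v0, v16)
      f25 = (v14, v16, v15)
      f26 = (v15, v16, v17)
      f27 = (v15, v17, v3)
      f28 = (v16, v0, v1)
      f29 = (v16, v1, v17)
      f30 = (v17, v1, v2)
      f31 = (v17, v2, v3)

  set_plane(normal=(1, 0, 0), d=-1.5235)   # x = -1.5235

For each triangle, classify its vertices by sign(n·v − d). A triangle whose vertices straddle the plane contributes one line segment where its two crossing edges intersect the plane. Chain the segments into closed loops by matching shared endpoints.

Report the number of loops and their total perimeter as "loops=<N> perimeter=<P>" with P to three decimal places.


loops=1 perimeter=8.296

Straddling triangles (8 of 32):
  (v8,v0,v10) [++-] → (-1.5235, 0, -1.3304)–(-1.5235, 0.942434, -1.105)  len=0.9690
  (v8,v10,v9) [+-+] → (-1.5235, 0.942434, -1.105)–(-1.5235, 0.942434, 0.434037)  len=1.5390
  (v9,v10,v11) [+--] → (-1.5235, 0.942434, 0.434037)–(-1.5235, 0.942434, 1.105)  len=0.6710
  (v9,v11,v3) [+-+] → (-1.5235, 0.942434, 1.105)–(-1.5235, 0, 1.3304)  len=0.9690
  (v10,v0,v12) [-++] → (-1.5235, 0, -1.3304)–(-1.5235, -0.942434, -1.105)  len=0.9690
  (v10,v12,v11) [-+-] → (-1.5235, -0.942434, -1.105)–(-1.5235, -0.942434, -0.434037)  len=0.6710
  (v11,v12,v13) [-++] → (-1.5235, -0.942434, -0.434037)–(-1.5235, -0.942434, 1.105)  len=1.5390
  (v11,v13,v3) [-++] → (-1.5235, -0.942434, 1.105)–(-1.5235, 0, 1.3304)  len=0.9690

Chained into 1 loop(s):
  loop 1: 8 segments, perimeter = 8.2961
Total perimeter = 8.296


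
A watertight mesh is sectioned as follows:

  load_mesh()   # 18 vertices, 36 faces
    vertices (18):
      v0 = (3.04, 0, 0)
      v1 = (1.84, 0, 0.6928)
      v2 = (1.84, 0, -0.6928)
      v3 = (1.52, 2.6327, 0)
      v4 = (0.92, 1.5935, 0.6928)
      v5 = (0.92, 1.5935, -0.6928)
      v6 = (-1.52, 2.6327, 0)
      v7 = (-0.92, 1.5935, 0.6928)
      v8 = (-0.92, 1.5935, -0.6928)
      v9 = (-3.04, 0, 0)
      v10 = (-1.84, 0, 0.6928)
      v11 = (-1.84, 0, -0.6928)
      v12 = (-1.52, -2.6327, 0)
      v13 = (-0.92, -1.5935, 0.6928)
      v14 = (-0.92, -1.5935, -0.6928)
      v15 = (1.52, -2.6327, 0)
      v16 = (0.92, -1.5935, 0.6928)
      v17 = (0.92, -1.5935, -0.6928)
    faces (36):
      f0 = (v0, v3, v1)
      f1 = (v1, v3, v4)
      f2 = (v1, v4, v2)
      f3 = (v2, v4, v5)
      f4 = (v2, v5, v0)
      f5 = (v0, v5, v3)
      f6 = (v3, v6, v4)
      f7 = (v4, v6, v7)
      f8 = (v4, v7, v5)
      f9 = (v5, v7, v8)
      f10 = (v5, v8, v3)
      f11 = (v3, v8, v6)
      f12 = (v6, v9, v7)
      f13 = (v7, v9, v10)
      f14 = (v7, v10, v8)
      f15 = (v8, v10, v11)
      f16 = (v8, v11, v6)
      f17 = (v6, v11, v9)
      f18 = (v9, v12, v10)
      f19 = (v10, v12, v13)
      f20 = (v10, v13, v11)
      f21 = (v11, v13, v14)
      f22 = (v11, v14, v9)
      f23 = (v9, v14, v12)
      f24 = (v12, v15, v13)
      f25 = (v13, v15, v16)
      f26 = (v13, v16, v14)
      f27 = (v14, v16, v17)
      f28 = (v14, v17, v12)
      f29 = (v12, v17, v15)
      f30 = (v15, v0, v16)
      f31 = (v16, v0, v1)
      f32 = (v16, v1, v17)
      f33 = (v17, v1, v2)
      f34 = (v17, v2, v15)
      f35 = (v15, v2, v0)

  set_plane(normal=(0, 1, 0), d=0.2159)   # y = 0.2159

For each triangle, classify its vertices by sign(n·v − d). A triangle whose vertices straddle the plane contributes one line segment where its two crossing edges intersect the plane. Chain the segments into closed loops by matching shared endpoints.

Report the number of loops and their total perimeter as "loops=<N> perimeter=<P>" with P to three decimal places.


loops=2 perimeter=8.314

Straddling triangles (12 of 36):
  (v0,v3,v1) [-+-] → (2.91535, 0.2159, 0)–(1.81376, 0.2159, 0.635986)  len=1.2720
  (v1,v3,v4) [-++] → (1.81376, 0.2159, 0.635986)–(1.71535, 0.2159, 0.6928)  len=0.1136
  (v1,v4,v2) [-+-] → (1.71535, 0.2159, 0.6928)–(1.71535, 0.2159, -0.505068)  len=1.1979
  (v2,v4,v5) [-++] → (1.71535, 0.2159, -0.505068)–(1.71535, 0.2159, -0.6928)  len=0.1877
  (v2,v5,v0) [-+-] → (1.71535, 0.2159, -0.6928)–(2.75277, 0.2159, -0.093866)  len=1.1979
  (v0,v5,v3) [-++] → (2.75277, 0.2159, -0.093866)–(2.91535, 0.2159, 0)  len=0.1877
  (v6,v9,v7) [+-+] → (-2.91535, 0.2159, 0)–(-2.75277, 0.2159, 0.093866)  len=0.1877
  (v7,v9,v10) [+--] → (-2.75277, 0.2159, 0.093866)–(-1.71535, 0.2159, 0.6928)  len=1.1979
  (v7,v10,v8) [+-+] → (-1.71535, 0.2159, 0.6928)–(-1.71535, 0.2159, 0.505068)  len=0.1877
  (v8,v10,v11) [+--] → (-1.71535, 0.2159, 0.505068)–(-1.71535, 0.2159, -0.6928)  len=1.1979
  (v8,v11,v6) [+-+] → (-1.71535, 0.2159, -0.6928)–(-1.81376, 0.2159, -0.635986)  len=0.1136
  (v6,v11,v9) [+--] → (-1.81376, 0.2159, -0.635986)–(-2.91535, 0.2159, 0)  len=1.2720

Chained into 2 loop(s):
  loop 1: 6 segments, perimeter = 4.1569
  loop 2: 6 segments, perimeter = 4.1569
Total perimeter = 8.314


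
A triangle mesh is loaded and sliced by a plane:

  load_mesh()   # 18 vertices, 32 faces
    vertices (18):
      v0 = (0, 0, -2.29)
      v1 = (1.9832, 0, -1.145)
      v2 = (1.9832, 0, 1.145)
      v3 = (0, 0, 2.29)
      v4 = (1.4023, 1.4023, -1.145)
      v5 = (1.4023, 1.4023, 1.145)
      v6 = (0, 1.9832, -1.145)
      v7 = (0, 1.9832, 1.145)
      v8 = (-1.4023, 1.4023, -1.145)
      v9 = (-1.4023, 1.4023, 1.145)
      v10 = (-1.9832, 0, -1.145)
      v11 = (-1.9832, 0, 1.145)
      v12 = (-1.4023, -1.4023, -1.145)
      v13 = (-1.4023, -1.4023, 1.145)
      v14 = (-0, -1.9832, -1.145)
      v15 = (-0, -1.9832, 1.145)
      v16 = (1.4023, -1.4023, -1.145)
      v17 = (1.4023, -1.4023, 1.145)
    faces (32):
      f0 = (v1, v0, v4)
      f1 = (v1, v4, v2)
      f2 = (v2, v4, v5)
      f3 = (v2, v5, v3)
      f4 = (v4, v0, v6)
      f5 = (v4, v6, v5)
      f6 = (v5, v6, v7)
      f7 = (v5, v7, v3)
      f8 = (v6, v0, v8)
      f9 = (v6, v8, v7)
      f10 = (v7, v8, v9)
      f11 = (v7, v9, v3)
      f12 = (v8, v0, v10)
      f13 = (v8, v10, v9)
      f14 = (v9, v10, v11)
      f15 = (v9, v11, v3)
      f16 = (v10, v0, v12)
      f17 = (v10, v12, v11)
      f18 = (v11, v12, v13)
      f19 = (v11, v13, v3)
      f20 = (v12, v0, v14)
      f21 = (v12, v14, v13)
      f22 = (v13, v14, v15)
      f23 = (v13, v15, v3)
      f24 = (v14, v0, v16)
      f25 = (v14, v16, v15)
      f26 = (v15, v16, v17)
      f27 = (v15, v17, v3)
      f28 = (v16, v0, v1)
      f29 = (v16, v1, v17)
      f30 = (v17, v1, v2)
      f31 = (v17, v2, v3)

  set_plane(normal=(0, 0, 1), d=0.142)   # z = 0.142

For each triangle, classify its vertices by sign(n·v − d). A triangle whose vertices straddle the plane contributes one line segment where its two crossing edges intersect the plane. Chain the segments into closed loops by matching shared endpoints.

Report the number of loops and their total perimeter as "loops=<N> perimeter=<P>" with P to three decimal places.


Straddling triangles (16 of 32):
  (v1,v4,v2) [--+] → (1.72877, 0.614195, 0.142)–(1.9832, 0, 0.142)  len=0.6648
  (v2,v4,v5) [+-+] → (1.72877, 0.614195, 0.142)–(1.4023, 1.4023, 0.142)  len=0.8530
  (v4,v6,v5) [--+] → (0.788105, 1.65673, 0.142)–(1.4023, 1.4023, 0.142)  len=0.6648
  (v5,v6,v7) [+-+] → (0.788105, 1.65673, 0.142)–(0, 1.9832, 0.142)  len=0.8530
  (v6,v8,v7) [--+] → (-0.614195, 1.72877, 0.142)–(0, 1.9832, 0.142)  len=0.6648
  (v7,v8,v9) [+-+] → (-0.614195, 1.72877, 0.142)–(-1.4023, 1.4023, 0.142)  len=0.8530
  (v8,v10,v9) [--+] → (-1.65673, 0.788105, 0.142)–(-1.4023, 1.4023, 0.142)  len=0.6648
  (v9,v10,v11) [+-+] → (-1.65673, 0.788105, 0.142)–(-1.9832, 0, 0.142)  len=0.8530
  (v10,v12,v11) [--+] → (-1.72877, -0.614195, 0.142)–(-1.9832, 0, 0.142)  len=0.6648
  (v11,v12,v13) [+-+] → (-1.72877, -0.614195, 0.142)–(-1.4023, -1.4023, 0.142)  len=0.8530
  (v12,v14,v13) [--+] → (-0.788105, -1.65673, 0.142)–(-1.4023, -1.4023, 0.142)  len=0.6648
  (v13,v14,v15) [+-+] → (-0.788105, -1.65673, 0.142)–(0, -1.9832, 0.142)  len=0.8530
  (v14,v16,v15) [--+] → (0.614195, -1.72877, 0.142)–(0, -1.9832, 0.142)  len=0.6648
  (v15,v16,v17) [+-+] → (0.614195, -1.72877, 0.142)–(1.4023, -1.4023, 0.142)  len=0.8530
  (v16,v1,v17) [--+] → (1.65673, -0.788105, 0.142)–(1.4023, -1.4023, 0.142)  len=0.6648
  (v17,v1,v2) [+-+] → (1.65673, -0.788105, 0.142)–(1.9832, 0, 0.142)  len=0.8530

Chained into 1 loop(s):
  loop 1: 16 segments, perimeter = 12.1429
Total perimeter = 12.143

loops=1 perimeter=12.143


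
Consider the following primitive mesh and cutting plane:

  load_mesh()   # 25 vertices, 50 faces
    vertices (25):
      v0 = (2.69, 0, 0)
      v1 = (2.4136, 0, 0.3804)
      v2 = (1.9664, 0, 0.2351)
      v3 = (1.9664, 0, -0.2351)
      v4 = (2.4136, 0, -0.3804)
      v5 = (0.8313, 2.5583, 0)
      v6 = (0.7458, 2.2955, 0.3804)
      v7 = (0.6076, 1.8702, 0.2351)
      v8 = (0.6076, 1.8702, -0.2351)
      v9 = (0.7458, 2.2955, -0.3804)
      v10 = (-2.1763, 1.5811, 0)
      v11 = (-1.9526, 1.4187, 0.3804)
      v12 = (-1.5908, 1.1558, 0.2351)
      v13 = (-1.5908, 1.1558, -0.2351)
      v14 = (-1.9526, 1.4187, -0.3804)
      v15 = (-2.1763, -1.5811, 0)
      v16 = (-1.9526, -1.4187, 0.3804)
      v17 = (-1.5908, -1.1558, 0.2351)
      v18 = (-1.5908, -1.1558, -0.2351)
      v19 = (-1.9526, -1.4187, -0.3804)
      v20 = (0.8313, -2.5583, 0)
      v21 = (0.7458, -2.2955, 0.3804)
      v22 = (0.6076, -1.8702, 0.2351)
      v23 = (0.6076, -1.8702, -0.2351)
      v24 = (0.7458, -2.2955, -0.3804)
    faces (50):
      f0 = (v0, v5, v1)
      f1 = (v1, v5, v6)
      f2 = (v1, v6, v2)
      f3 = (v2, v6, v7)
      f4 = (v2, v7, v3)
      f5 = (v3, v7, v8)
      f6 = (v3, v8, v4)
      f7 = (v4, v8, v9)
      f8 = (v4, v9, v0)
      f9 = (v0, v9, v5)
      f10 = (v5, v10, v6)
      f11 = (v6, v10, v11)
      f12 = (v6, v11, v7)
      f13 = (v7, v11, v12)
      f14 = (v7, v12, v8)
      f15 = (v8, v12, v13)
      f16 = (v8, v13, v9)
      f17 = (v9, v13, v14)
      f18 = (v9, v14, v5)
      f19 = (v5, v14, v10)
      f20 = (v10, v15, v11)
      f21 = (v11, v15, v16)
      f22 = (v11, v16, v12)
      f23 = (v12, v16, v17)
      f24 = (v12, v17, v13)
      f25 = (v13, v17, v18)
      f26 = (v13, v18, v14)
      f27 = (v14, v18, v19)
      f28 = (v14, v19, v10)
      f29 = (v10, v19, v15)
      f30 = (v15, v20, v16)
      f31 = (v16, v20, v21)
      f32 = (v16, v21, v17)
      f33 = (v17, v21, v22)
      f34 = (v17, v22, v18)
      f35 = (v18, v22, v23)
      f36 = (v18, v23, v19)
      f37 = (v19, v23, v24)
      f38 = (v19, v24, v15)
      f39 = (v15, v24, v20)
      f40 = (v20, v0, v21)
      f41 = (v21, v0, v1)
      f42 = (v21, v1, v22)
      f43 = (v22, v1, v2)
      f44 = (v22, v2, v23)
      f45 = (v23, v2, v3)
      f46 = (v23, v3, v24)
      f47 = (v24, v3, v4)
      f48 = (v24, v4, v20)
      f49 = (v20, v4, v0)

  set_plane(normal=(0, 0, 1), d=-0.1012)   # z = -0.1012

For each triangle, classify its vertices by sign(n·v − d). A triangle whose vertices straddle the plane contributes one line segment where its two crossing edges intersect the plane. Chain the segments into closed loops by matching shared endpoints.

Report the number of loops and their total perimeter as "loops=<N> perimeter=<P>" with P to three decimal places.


loops=2 perimeter=26.937

Straddling triangles (20 of 50):
  (v2,v7,v3) [++-] → (1.57945, 0.532581, -0.1012)–(1.9664, 0, -0.1012)  len=0.6583
  (v3,v7,v8) [-+-] → (1.57945, 0.532581, -0.1012)–(0.6076, 1.8702, -0.1012)  len=1.6534
  (v4,v9,v0) [--+] → (2.17277, 0.610685, -0.1012)–(2.61647, 0, -0.1012)  len=0.7549
  (v0,v9,v5) [+-+] → (2.17277, 0.610685, -0.1012)–(0.808554, 2.48839, -0.1012)  len=2.3210
  (v7,v12,v8) [++-] → (-0.0184437, 1.66676, -0.1012)–(0.6076, 1.8702, -0.1012)  len=0.6583
  (v8,v12,v13) [-+-] → (-0.0184437, 1.66676, -0.1012)–(-1.5908, 1.1558, -0.1012)  len=1.6533
  (v9,v14,v5) [--+] → (0.0906831, 2.25513, -0.1012)–(0.808554, 2.48839, -0.1012)  len=0.7548
  (v5,v14,v10) [+-+] → (0.0906831, 2.25513, -0.1012)–(-2.11679, 1.5379, -0.1012)  len=2.3211
  (v12,v17,v13) [++-] → (-1.5908, 0.49752, -0.1012)–(-1.5908, 1.1558, -0.1012)  len=0.6583
  (v13,v17,v18) [-+-] → (-1.5908, 0.49752, -0.1012)–(-1.5908, -1.1558, -0.1012)  len=1.6533
  (v14,v19,v10) [--+] → (-2.11679, 0.783046, -0.1012)–(-2.11679, 1.5379, -0.1012)  len=0.7548
  (v10,v19,v15) [+-+] → (-2.11679, 0.783046, -0.1012)–(-2.11679, -1.5379, -0.1012)  len=2.3209
  (v17,v22,v18) [++-] → (-0.964756, -1.35924, -0.1012)–(-1.5908, -1.1558, -0.1012)  len=0.6583
  (v18,v22,v23) [-+-] → (-0.964756, -1.35924, -0.1012)–(0.6076, -1.8702, -0.1012)  len=1.6533
  (v19,v24,v15) [--+] → (-1.39892, -1.77116, -0.1012)–(-2.11679, -1.5379, -0.1012)  len=0.7548
  (v15,v24,v20) [+-+] → (-1.39892, -1.77116, -0.1012)–(0.808554, -2.48839, -0.1012)  len=2.3211
  (v22,v2,v23) [++-] → (0.994549, -1.33762, -0.1012)–(0.6076, -1.8702, -0.1012)  len=0.6583
  (v23,v2,v3) [-+-] → (0.994549, -1.33762, -0.1012)–(1.9664, 0, -0.1012)  len=1.6534
  (v24,v4,v20) [--+] → (1.25225, -1.8777, -0.1012)–(0.808554, -2.48839, -0.1012)  len=0.7549
  (v20,v4,v0) [+-+] → (1.25225, -1.8777, -0.1012)–(2.61647, 0, -0.1012)  len=2.3210

Chained into 2 loop(s):
  loop 1: 10 segments, perimeter = 11.5581
  loop 2: 10 segments, perimeter = 15.3792
Total perimeter = 26.937


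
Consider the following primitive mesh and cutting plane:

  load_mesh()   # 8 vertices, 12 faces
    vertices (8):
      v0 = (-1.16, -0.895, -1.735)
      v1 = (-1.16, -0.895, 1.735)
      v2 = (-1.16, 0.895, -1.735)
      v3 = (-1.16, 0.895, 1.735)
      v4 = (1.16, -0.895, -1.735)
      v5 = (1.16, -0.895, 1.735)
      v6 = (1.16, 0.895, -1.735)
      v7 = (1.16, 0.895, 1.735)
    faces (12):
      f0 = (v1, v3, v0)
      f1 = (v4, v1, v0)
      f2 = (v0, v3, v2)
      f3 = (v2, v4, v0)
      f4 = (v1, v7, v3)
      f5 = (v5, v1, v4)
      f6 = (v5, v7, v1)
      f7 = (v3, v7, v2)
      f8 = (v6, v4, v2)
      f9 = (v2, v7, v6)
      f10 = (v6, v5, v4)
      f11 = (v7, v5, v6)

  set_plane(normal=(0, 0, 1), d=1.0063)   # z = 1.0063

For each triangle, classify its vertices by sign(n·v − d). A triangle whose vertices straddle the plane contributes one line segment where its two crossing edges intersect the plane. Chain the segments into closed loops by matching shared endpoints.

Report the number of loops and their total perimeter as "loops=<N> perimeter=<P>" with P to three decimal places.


loops=1 perimeter=8.220

Straddling triangles (8 of 12):
  (v1,v3,v0) [++-] → (-1.16, 0.5191, 1.0063)–(-1.16, -0.895, 1.0063)  len=1.4141
  (v4,v1,v0) [-+-] → (-0.6728, -0.895, 1.0063)–(-1.16, -0.895, 1.0063)  len=0.4872
  (v0,v3,v2) [-+-] → (-1.16, 0.5191, 1.0063)–(-1.16, 0.895, 1.0063)  len=0.3759
  (v5,v1,v4) [++-] → (-0.6728, -0.895, 1.0063)–(1.16, -0.895, 1.0063)  len=1.8328
  (v3,v7,v2) [++-] → (0.6728, 0.895, 1.0063)–(-1.16, 0.895, 1.0063)  len=1.8328
  (v2,v7,v6) [-+-] → (0.6728, 0.895, 1.0063)–(1.16, 0.895, 1.0063)  len=0.4872
  (v6,v5,v4) [-+-] → (1.16, -0.5191, 1.0063)–(1.16, -0.895, 1.0063)  len=0.3759
  (v7,v5,v6) [++-] → (1.16, -0.5191, 1.0063)–(1.16, 0.895, 1.0063)  len=1.4141

Chained into 1 loop(s):
  loop 1: 8 segments, perimeter = 8.2200
Total perimeter = 8.220


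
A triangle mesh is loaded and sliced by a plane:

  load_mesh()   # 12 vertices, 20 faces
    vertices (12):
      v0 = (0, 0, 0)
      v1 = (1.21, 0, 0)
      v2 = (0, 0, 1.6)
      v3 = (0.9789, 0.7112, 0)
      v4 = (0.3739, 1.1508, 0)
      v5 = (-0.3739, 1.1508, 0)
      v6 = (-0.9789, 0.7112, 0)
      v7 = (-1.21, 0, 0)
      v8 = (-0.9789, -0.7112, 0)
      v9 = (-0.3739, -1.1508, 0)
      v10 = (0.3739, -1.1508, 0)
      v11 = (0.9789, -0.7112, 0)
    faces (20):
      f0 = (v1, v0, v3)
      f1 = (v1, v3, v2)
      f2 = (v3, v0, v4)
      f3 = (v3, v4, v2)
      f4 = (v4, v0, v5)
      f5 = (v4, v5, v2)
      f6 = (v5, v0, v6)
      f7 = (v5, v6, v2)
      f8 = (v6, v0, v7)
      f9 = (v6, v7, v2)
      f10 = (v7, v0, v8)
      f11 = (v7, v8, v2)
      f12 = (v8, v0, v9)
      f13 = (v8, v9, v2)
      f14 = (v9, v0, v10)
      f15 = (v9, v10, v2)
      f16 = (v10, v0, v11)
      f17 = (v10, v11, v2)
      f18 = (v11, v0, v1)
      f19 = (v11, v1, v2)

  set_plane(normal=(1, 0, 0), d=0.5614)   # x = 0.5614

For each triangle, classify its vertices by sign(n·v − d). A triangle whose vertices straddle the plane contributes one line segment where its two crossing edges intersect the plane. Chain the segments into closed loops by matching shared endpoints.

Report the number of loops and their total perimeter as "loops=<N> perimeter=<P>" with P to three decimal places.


loops=1 perimeter=4.743

Straddling triangles (8 of 20):
  (v1,v0,v3) [+-+] → (0.5614, 0, 0)–(0.5614, 0.407874, 0)  len=0.4079
  (v1,v3,v2) [++-] → (0.5614, 0.407874, 0.682399)–(0.5614, 0, 0.857653)  len=0.4439
  (v3,v0,v4) [+--] → (0.5614, 0.407874, 0)–(0.5614, 1.01456, 0)  len=0.6067
  (v3,v4,v2) [+--] → (0.5614, 1.01456, 0)–(0.5614, 0.407874, 0.682399)  len=0.9131
  (v10,v0,v11) [--+] → (0.5614, -0.407874, 0)–(0.5614, -1.01456, 0)  len=0.6067
  (v10,v11,v2) [-+-] → (0.5614, -1.01456, 0)–(0.5614, -0.407874, 0.682399)  len=0.9131
  (v11,v0,v1) [+-+] → (0.5614, -0.407874, 0)–(0.5614, 0, 0)  len=0.4079
  (v11,v1,v2) [++-] → (0.5614, 0, 0.857653)–(0.5614, -0.407874, 0.682399)  len=0.4439

Chained into 1 loop(s):
  loop 1: 8 segments, perimeter = 4.7432
Total perimeter = 4.743


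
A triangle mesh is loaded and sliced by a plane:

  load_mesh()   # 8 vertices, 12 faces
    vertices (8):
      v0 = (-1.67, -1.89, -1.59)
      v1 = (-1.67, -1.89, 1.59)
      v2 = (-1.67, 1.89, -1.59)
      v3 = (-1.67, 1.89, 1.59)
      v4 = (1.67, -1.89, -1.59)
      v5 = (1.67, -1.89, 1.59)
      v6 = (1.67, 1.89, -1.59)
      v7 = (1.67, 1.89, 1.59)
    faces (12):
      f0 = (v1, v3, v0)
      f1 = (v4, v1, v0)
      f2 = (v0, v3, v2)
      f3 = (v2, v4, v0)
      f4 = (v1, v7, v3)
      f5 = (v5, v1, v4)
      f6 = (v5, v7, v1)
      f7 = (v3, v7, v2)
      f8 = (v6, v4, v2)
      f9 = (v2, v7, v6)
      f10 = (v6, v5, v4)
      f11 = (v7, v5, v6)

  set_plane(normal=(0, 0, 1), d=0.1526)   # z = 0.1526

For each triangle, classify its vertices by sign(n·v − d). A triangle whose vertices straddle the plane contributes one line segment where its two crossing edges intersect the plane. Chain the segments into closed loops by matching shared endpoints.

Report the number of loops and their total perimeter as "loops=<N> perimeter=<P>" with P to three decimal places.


loops=1 perimeter=14.240

Straddling triangles (8 of 12):
  (v1,v3,v0) [++-] → (-1.67, 0.181392, 0.1526)–(-1.67, -1.89, 0.1526)  len=2.0714
  (v4,v1,v0) [-+-] → (-0.160278, -1.89, 0.1526)–(-1.67, -1.89, 0.1526)  len=1.5097
  (v0,v3,v2) [-+-] → (-1.67, 0.181392, 0.1526)–(-1.67, 1.89, 0.1526)  len=1.7086
  (v5,v1,v4) [++-] → (-0.160278, -1.89, 0.1526)–(1.67, -1.89, 0.1526)  len=1.8303
  (v3,v7,v2) [++-] → (0.160278, 1.89, 0.1526)–(-1.67, 1.89, 0.1526)  len=1.8303
  (v2,v7,v6) [-+-] → (0.160278, 1.89, 0.1526)–(1.67, 1.89, 0.1526)  len=1.5097
  (v6,v5,v4) [-+-] → (1.67, -0.181392, 0.1526)–(1.67, -1.89, 0.1526)  len=1.7086
  (v7,v5,v6) [++-] → (1.67, -0.181392, 0.1526)–(1.67, 1.89, 0.1526)  len=2.0714

Chained into 1 loop(s):
  loop 1: 8 segments, perimeter = 14.2400
Total perimeter = 14.240


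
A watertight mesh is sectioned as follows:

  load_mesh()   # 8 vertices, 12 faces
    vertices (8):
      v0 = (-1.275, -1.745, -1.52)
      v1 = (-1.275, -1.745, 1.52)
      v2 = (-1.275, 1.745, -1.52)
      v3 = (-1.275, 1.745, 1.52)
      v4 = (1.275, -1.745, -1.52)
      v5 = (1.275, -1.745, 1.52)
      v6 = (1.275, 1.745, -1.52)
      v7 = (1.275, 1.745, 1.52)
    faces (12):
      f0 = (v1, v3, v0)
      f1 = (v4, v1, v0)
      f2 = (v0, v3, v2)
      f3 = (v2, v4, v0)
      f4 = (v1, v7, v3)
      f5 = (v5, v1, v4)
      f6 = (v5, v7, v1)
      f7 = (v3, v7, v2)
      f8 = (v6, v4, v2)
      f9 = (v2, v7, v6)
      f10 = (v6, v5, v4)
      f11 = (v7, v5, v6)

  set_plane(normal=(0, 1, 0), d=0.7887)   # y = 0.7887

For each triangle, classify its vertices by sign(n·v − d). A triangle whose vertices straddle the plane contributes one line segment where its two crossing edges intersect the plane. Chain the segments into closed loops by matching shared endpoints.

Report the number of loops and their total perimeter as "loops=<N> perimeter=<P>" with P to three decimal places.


Straddling triangles (8 of 12):
  (v1,v3,v0) [-+-] → (-1.275, 0.7887, 1.52)–(-1.275, 0.7887, 0.687005)  len=0.8330
  (v0,v3,v2) [-++] → (-1.275, 0.7887, 0.687005)–(-1.275, 0.7887, -1.52)  len=2.2070
  (v2,v4,v0) [+--] → (-0.576271, 0.7887, -1.52)–(-1.275, 0.7887, -1.52)  len=0.6987
  (v1,v7,v3) [-++] → (0.576271, 0.7887, 1.52)–(-1.275, 0.7887, 1.52)  len=1.8513
  (v5,v7,v1) [-+-] → (1.275, 0.7887, 1.52)–(0.576271, 0.7887, 1.52)  len=0.6987
  (v6,v4,v2) [+-+] → (1.275, 0.7887, -1.52)–(-0.576271, 0.7887, -1.52)  len=1.8513
  (v6,v5,v4) [+--] → (1.275, 0.7887, -0.687005)–(1.275, 0.7887, -1.52)  len=0.8330
  (v7,v5,v6) [+-+] → (1.275, 0.7887, 1.52)–(1.275, 0.7887, -0.687005)  len=2.2070

Chained into 1 loop(s):
  loop 1: 8 segments, perimeter = 11.1800
Total perimeter = 11.180

loops=1 perimeter=11.180


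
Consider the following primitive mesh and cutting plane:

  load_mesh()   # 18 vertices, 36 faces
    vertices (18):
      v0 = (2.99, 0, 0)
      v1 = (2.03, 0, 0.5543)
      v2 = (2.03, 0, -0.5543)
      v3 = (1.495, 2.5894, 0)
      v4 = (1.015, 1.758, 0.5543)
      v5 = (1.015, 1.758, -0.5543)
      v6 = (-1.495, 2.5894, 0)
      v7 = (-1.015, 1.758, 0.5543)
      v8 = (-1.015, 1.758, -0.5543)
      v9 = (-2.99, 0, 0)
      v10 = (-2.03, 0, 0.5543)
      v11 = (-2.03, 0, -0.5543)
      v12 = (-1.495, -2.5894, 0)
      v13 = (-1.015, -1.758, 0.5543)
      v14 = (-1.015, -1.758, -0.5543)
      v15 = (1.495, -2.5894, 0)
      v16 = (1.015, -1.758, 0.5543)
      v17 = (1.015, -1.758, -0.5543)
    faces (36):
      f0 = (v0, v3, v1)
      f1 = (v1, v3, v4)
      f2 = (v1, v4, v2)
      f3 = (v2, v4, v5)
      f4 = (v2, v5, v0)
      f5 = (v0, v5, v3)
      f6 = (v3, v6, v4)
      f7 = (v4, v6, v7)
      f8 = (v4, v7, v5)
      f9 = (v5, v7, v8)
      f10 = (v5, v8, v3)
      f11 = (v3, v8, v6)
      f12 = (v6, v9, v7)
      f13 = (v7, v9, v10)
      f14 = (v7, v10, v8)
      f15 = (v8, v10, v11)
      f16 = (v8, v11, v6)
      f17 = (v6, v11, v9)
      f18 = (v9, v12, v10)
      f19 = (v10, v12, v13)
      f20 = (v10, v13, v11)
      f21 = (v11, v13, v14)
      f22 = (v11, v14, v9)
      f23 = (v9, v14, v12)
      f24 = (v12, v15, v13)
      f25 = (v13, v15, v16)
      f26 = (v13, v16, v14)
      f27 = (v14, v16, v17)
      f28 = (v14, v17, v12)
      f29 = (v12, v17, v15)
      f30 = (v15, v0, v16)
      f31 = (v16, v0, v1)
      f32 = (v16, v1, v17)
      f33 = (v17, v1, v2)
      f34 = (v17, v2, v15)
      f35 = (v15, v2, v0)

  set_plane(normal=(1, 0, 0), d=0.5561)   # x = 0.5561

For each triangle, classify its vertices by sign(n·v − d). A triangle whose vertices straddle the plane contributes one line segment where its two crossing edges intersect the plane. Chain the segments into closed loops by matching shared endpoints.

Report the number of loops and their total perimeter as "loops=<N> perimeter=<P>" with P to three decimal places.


loops=2 perimeter=6.214

Straddling triangles (12 of 36):
  (v3,v6,v4) [+-+] → (0.5561, 2.5894, 0)–(0.5561, 1.91, 0.452958)  len=0.8165
  (v4,v6,v7) [+--] → (0.5561, 1.91, 0.452958)–(0.5561, 1.758, 0.5543)  len=0.1827
  (v4,v7,v5) [+-+] → (0.5561, 1.758, 0.5543)–(0.5561, 1.758, -0.303691)  len=0.8580
  (v5,v7,v8) [+--] → (0.5561, 1.758, -0.303691)–(0.5561, 1.758, -0.5543)  len=0.2506
  (v5,v8,v3) [+-+] → (0.5561, 1.758, -0.5543)–(0.5561, 2.2784, -0.207344)  len=0.6255
  (v3,v8,v6) [+--] → (0.5561, 2.2784, -0.207344)–(0.5561, 2.5894, 0)  len=0.3738
  (v12,v15,v13) [-+-] → (0.5561, -2.5894, 0)–(0.5561, -2.2784, 0.207344)  len=0.3738
  (v13,v15,v16) [-++] → (0.5561, -2.2784, 0.207344)–(0.5561, -1.758, 0.5543)  len=0.6255
  (v13,v16,v14) [-+-] → (0.5561, -1.758, 0.5543)–(0.5561, -1.758, 0.303691)  len=0.2506
  (v14,v16,v17) [-++] → (0.5561, -1.758, 0.303691)–(0.5561, -1.758, -0.5543)  len=0.8580
  (v14,v17,v12) [-+-] → (0.5561, -1.758, -0.5543)–(0.5561, -1.91, -0.452958)  len=0.1827
  (v12,v17,v15) [-++] → (0.5561, -1.91, -0.452958)–(0.5561, -2.5894, 0)  len=0.8165

Chained into 2 loop(s):
  loop 1: 6 segments, perimeter = 3.1071
  loop 2: 6 segments, perimeter = 3.1071
Total perimeter = 6.214
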